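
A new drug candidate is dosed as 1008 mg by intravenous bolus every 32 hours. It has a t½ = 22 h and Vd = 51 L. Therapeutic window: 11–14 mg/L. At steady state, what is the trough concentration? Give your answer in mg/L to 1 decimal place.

11.4 mg/L

τ/t½ = 32/22 ≈ 1.4545, so fraction remaining f = (1/2)^(32/22) ≈ 0.3649.
Each bolus raises the concentration by D/Vd = 1008/51 ≈ 19.765 mg/L.
Steady-state trough Cmin,ss = C₀·f/(1−f) ≈ 19.765 × 0.3649/0.6351 ≈ 11.356 mg/L.
Trough 11.4 mg/L vs MEC 11 mg/L: adequate.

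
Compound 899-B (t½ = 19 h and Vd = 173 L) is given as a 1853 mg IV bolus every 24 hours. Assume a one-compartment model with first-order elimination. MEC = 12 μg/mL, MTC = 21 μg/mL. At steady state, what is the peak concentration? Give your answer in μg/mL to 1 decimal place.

k = ln2/t½ = ln2/19 ≈ 0.036481 h⁻¹; fraction remaining f = e^(−kτ) = e^(−0.036481×24) ≈ 0.4166.
Accumulation ratio R = 1/(1 − f) ≈ 1/0.5834 ≈ 1.7141.
Single-dose peak C₀ = D/Vd = 1853/173 ≈ 10.711 μg/mL.
Steady-state peak Cmax,ss = C₀·R ≈ 10.711 × 1.7141 ≈ 18.360 μg/mL.
Peak 18.4 μg/mL vs MTC 21 μg/mL: below toxic threshold.

18.4 μg/mL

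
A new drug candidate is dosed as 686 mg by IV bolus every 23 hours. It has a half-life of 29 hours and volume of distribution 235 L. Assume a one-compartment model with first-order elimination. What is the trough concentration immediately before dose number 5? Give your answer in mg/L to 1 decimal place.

3.5 mg/L

f = (1/2)^(τ/t½) = (1/2)^(23/29) ≈ 0.5771.
C₀ = D/Vd = 686/235 ≈ 2.919 mg/L.
Before the 5th dose, 4 doses have been given. Superposition: Cmin = C₀·(f + f² + … + f^4).
≈ 2.919 × (0.5771 + 0.3330 + 0.1922 + 0.1109) ≈ 2.919 × 1.2132 ≈ 3.541 mg/L.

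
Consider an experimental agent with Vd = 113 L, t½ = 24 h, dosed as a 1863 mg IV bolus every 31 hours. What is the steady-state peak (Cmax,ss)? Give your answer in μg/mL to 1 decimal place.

27.9 μg/mL

Over one 31-h interval, 31/24 ≈ 1.2917 half-lives elapse, leaving f ≈ 0.4085 of each dose.
Accumulation ratio R = 1/(1 − f) ≈ 1/0.5915 ≈ 1.6906.
Single-dose peak C₀ = D/Vd = 1863/113 ≈ 16.487 μg/mL.
Steady-state peak Cmax,ss = C₀·R ≈ 16.487 × 1.6906 ≈ 27.873 μg/mL.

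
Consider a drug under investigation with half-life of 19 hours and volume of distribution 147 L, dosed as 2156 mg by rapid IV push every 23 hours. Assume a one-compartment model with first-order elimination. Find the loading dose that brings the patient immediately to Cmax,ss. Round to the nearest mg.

3797 mg

f = (1/2)^(23/19) ≈ 0.432111; accumulation ratio R = 1/(1−f) ≈ 1.76091.
Loading dose to hit Cmax,ss on first dose: D_load = D_maint·R ≈ 2156 × 1.76091 ≈ 3796.52 mg.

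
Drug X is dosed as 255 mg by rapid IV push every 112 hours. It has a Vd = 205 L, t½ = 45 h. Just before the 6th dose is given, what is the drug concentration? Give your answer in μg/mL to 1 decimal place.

f = (1/2)^(τ/t½) = (1/2)^(112/45) ≈ 0.1781.
C₀ = D/Vd = 255/205 ≈ 1.244 μg/mL.
Before the 6th dose, 5 doses have been given. Superposition: Cmin = C₀·(f + f² + … + f^5).
≈ 1.244 × (0.1781 + 0.0317 + 0.0056 + 0.0010 + 0.0002) ≈ 1.244 × 0.2166 ≈ 0.269 μg/mL.

0.3 μg/mL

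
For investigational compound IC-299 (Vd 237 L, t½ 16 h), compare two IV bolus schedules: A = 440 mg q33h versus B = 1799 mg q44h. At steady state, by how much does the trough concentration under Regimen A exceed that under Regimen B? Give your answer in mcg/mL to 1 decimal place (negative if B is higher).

Regimen A: f = (1/2)^(33/16) ≈ 0.2394; Cmin,ss = (440/237)·f/(1−f) ≈ 0.584 mcg/mL.
Regimen B: f = (1/2)^(44/16) ≈ 0.1487; Cmin,ss = (1799/237)·f/(1−f) ≈ 1.326 mcg/mL.
Difference ≈ 0.584 − 1.326 ≈ -0.742 mcg/mL.

-0.7 mcg/mL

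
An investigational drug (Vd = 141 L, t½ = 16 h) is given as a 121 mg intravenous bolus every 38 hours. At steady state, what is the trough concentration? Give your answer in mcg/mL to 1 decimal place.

0.2 mcg/mL

τ/t½ = 38/16 ≈ 2.375, so fraction remaining f = (1/2)^(38/16) ≈ 0.1928.
Single-dose peak C₀ = D/Vd = 121/141 ≈ 0.858 mcg/mL.
Steady-state trough Cmin,ss = C₀·f/(1−f) ≈ 0.858 × 0.1928/0.8072 ≈ 0.205 mcg/mL.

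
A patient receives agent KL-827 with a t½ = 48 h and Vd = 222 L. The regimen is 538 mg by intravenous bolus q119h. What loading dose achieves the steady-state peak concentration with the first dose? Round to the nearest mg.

656 mg

f = (1/2)^(119/48) ≈ 0.179348; accumulation ratio R = 1/(1−f) ≈ 1.21854.
Loading dose to hit Cmax,ss on first dose: D_load = D_maint·R ≈ 538 × 1.21854 ≈ 655.57 mg.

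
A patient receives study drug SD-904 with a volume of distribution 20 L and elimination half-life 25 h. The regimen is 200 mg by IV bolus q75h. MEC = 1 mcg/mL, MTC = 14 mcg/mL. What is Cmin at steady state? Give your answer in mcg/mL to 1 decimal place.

1.4 mcg/mL

τ = 75 h = 3 half-lives, so f = (1/2)^3 = 0.125.
Accumulation ratio R = 1/(1 − f) = 1/0.875 = 8/7.
Single-dose peak C₀ = D/Vd = 200/20 = 10 mcg/mL.
Steady-state peak Cmax,ss = C₀·R = 10 × 8/7 ≈ 11.429 mcg/mL.
Steady-state trough Cmin,ss = Cmax,ss·f ≈ 11.429 × 0.125 ≈ 1.429 mcg/mL.
Trough 1.4 mcg/mL vs MEC 1 mcg/mL: adequate.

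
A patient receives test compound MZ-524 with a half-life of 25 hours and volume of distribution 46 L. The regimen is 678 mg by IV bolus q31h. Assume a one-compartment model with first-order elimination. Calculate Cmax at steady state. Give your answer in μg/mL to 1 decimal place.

τ/t½ = 31/25 ≈ 1.24, so fraction remaining f = (1/2)^(31/25) ≈ 0.4234.
Accumulation ratio R = 1/(1 − f) ≈ 1/0.5766 ≈ 1.7343.
Each bolus raises the concentration by D/Vd = 678/46 ≈ 14.739 μg/mL.
Steady-state peak Cmax,ss = C₀·R ≈ 14.739 × 1.7343 ≈ 25.562 μg/mL.

25.6 μg/mL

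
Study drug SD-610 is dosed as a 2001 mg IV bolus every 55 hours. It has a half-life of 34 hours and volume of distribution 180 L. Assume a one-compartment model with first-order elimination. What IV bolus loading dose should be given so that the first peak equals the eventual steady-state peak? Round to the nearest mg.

f = (1/2)^(55/34) ≈ 0.325866; accumulation ratio R = 1/(1−f) ≈ 1.48338.
Loading dose to hit Cmax,ss on first dose: D_load = D_maint·R ≈ 2001 × 1.48338 ≈ 2968.24 mg.

2968 mg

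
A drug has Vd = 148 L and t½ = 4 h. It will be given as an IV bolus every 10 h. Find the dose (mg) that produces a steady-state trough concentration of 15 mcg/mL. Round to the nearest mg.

10338 mg

τ/t½ = 10/4 ≈ 2.5, so f = (1/2)^(10/4) ≈ 0.176777.
Cmin,ss = (D/Vd)·f/(1−f), so D = Cmin,ss·Vd·(1−f)/f.
D = 15 × 148 × (1−f)/f ≈ 15 × 148 × 4.65684 ≈ 10338.18 mg.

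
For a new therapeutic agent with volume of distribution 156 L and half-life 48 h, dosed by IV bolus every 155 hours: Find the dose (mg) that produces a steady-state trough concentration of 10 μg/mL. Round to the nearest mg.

13069 mg

τ/t½ = 155/48 ≈ 3.2292, so f = (1/2)^(155/48) ≈ 0.106641.
Cmin,ss = (D/Vd)·f/(1−f), so D = Cmin,ss·Vd·(1−f)/f.
D = 10 × 156 × (1−f)/f ≈ 10 × 156 × 8.37726 ≈ 13068.53 mg.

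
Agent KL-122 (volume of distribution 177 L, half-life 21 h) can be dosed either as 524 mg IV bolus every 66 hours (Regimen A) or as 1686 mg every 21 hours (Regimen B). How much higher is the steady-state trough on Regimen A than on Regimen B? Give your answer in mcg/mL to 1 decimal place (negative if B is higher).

Regimen A: f = (1/2)^(66/21) ≈ 0.1132; Cmin,ss = (524/177)·f/(1−f) ≈ 0.378 mcg/mL.
Regimen B: f = (1/2)^(21/21) ≈ 0.5000; Cmin,ss = (1686/177)·f/(1−f) ≈ 9.525 mcg/mL.
Difference ≈ 0.378 − 9.525 ≈ -9.147 mcg/mL.

-9.1 mcg/mL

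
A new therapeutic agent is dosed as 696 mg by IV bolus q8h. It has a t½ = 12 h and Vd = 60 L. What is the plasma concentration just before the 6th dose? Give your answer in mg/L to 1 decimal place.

f = (1/2)^(τ/t½) = (1/2)^(8/12) ≈ 0.6300.
C₀ = D/Vd = 696/60 ≈ 11.600 mg/L.
Before the 6th dose, 5 doses have been given. Superposition: Cmin = C₀·(f + f² + … + f^5).
≈ 11.600 × (0.6300 + 0.3969 + 0.2500 + 0.1575 + 0.0992) ≈ 11.600 × 1.5336 ≈ 17.790 mg/L.

17.8 mg/L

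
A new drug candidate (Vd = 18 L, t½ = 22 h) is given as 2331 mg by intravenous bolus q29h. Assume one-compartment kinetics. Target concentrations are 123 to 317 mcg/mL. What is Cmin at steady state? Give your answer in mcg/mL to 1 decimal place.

86.7 mcg/mL

Over one 29-h interval, 29/22 ≈ 1.3182 half-lives elapse, leaving f ≈ 0.4010 of each dose.
At steady state, accumulation factor R = 1/(1 − e^(−kτ)) ≈ 1.6694.
Each bolus raises the concentration by D/Vd = 2331/18 ≈ 129.500 mcg/mL.
Steady-state peak Cmax,ss = C₀·R ≈ 129.500 × 1.6694 ≈ 216.187 mcg/mL.
Steady-state trough Cmin,ss = Cmax,ss·f ≈ 216.187 × 0.4010 ≈ 86.691 mcg/mL.
Trough 86.7 mcg/mL vs MEC 123 mcg/mL: subtherapeutic.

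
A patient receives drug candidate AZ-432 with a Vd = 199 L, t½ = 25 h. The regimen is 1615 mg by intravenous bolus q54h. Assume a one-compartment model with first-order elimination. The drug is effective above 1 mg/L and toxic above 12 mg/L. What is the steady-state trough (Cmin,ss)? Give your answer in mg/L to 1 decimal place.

2.3 mg/L

Over one 54-h interval, 54/25 ≈ 2.16 half-lives elapse, leaving f ≈ 0.2238 of each dose.
At steady state, accumulation factor R = 1/(1 − e^(−kτ)) ≈ 1.2883.
Single-dose peak C₀ = D/Vd = 1615/199 ≈ 8.116 mg/L.
Cmax,ss = C₀/(1 − f) ≈ 8.116/0.7762 ≈ 10.456 mg/L.
One interval later, Cmin,ss = Cmax,ss·e^(−kτ) ≈ 10.456 × 0.2238 ≈ 2.340 mg/L.
Trough 2.3 mg/L vs MEC 1 mg/L: adequate.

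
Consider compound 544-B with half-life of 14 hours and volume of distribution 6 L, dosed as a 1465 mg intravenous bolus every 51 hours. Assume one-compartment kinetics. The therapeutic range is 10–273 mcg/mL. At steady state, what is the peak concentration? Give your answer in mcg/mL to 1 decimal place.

k = ln2/t½ = ln2/14 ≈ 0.049511 h⁻¹; fraction remaining f = e^(−kτ) = e^(−0.049511×51) ≈ 0.0801.
Accumulation ratio R = 1/(1 − f) ≈ 1/0.9199 ≈ 1.0871.
Each bolus raises the concentration by D/Vd = 1465/6 ≈ 244.167 mcg/mL.
Cmax,ss = C₀/(1 − f) ≈ 244.167/0.9199 ≈ 265.428 mcg/mL.
Peak 265.4 mcg/mL vs MTC 273 mcg/mL: below toxic threshold.

265.4 mcg/mL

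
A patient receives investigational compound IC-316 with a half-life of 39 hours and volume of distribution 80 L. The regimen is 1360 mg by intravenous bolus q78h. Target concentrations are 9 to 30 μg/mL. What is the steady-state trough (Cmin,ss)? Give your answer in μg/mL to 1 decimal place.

5.7 μg/mL

The dosing interval is 2 half-lives, so f = 2^(−2) = 0.25.
At steady state, R = 1/(1 − 0.25) = 4/3.
Single-dose peak C₀ = D/Vd = 1360/80 = 17 μg/mL.
Steady-state peak Cmax,ss = C₀·R = 17 × 4/3 ≈ 22.667 μg/mL.
Steady-state trough Cmin,ss = Cmax,ss·f ≈ 22.667 × 0.25 ≈ 5.667 μg/mL.
Trough 5.7 μg/mL vs MEC 9 μg/mL: subtherapeutic.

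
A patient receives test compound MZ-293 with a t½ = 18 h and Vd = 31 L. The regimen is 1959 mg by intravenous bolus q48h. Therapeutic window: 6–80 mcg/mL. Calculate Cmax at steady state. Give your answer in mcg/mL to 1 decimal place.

Over one 48-h interval, 48/18 ≈ 2.6667 half-lives elapse, leaving f ≈ 0.1575 of each dose.
Accumulation ratio R = 1/(1 − f) ≈ 1/0.8425 ≈ 1.1869.
Each bolus raises the concentration by D/Vd = 1959/31 ≈ 63.194 mcg/mL.
Cmax,ss = C₀/(1 − f) ≈ 63.194/0.8425 ≈ 75.008 mcg/mL.
Peak 75.0 mcg/mL vs MTC 80 mcg/mL: below toxic threshold.

75.0 mcg/mL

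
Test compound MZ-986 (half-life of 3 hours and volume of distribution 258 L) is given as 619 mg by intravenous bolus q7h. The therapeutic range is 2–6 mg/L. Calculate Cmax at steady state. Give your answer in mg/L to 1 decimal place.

3.0 mg/L

Over one 7-h interval, 7/3 ≈ 2.3333 half-lives elapse, leaving f ≈ 0.1984 of each dose.
At steady state, accumulation factor R = 1/(1 − e^(−kτ)) ≈ 1.2475.
Single-dose peak C₀ = D/Vd = 619/258 ≈ 2.399 mg/L.
Cmax,ss = C₀/(1 − f) ≈ 2.399/0.8016 ≈ 2.993 mg/L.
Peak 3.0 mg/L vs MTC 6 mg/L: below toxic threshold.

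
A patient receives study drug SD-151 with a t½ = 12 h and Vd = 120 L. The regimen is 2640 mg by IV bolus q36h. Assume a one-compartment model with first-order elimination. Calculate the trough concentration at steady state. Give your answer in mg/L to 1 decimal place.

3.1 mg/L

τ = 36 h = 3 half-lives, so f = (1/2)^3 = 0.125.
At steady state, R = 1/(1 − 0.125) = 8/7.
Single-dose peak C₀ = D/Vd = 2640/120 = 22 mg/L.
Steady-state peak Cmax,ss = C₀·R = 22 × 8/7 ≈ 25.143 mg/L.
Steady-state trough Cmin,ss = Cmax,ss·f ≈ 25.143 × 0.125 ≈ 3.143 mg/L.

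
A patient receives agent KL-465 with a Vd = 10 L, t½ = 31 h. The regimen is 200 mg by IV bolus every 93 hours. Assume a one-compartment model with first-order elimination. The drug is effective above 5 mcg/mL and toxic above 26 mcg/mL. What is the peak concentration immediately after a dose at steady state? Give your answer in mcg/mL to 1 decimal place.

The dosing interval is 3 half-lives, so f = 2^(−3) = 0.125.
Accumulation ratio R = 1/(1 − f) = 1/0.875 = 8/7.
Single-dose peak C₀ = D/Vd = 200/10 = 20 mcg/mL.
Steady-state peak Cmax,ss = C₀·R = 20 × 8/7 ≈ 22.857 mcg/mL.
Peak 22.9 mcg/mL vs MTC 26 mcg/mL: below toxic threshold.

22.9 mcg/mL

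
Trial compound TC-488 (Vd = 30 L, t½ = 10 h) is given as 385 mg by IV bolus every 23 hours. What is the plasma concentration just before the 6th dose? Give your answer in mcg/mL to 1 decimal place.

3.3 mcg/mL

f = (1/2)^(τ/t½) = (1/2)^(23/10) ≈ 0.2031.
C₀ = D/Vd = 385/30 ≈ 12.833 mcg/mL.
Before the 6th dose, 5 doses have been given. Superposition: Cmin = C₀·(f + f² + … + f^5).
≈ 12.833 × (0.2031 + 0.0412 + 0.0084 + 0.0017 + 0.0003) ≈ 12.833 × 0.2547 ≈ 3.269 mcg/mL.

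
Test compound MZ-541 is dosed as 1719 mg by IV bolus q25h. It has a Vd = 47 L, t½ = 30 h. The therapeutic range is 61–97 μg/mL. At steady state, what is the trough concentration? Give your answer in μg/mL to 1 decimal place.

k = ln2/t½ = ln2/30 ≈ 0.023105 h⁻¹; fraction remaining f = e^(−kτ) = e^(−0.023105×25) ≈ 0.5612.
Each bolus raises the concentration by D/Vd = 1719/47 ≈ 36.574 μg/mL.
Steady-state trough Cmin,ss = C₀·f/(1−f) ≈ 36.574 × 0.5612/0.4388 ≈ 46.776 μg/mL.
Trough 46.8 μg/mL vs MEC 61 μg/mL: subtherapeutic.

46.8 μg/mL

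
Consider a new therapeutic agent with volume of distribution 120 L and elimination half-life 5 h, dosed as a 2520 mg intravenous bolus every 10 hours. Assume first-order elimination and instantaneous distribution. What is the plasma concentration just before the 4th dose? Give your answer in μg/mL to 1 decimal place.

f = (1/2)^(τ/t½) = (1/2)^(10/5) ≈ 0.2500.
C₀ = D/Vd = 2520/120 ≈ 21.000 μg/mL.
Before the 4th dose, 3 doses have been given. Superposition: Cmin = C₀·(f + f² + … + f^3).
≈ 21.000 × (0.2500 + 0.0625 + 0.0156) ≈ 21.000 × 0.3281 ≈ 6.890 μg/mL.

6.9 μg/mL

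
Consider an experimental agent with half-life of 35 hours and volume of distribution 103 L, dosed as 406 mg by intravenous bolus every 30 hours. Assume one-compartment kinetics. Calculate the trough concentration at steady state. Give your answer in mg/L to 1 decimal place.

4.9 mg/L

k = ln2/t½ = ln2/35 ≈ 0.019804 h⁻¹; fraction remaining f = e^(−kτ) = e^(−0.019804×30) ≈ 0.5520.
Single-dose peak C₀ = D/Vd = 406/103 ≈ 3.942 mg/L.
Steady-state trough Cmin,ss = C₀·f/(1−f) ≈ 3.942 × 0.5520/0.4480 ≈ 4.857 mg/L.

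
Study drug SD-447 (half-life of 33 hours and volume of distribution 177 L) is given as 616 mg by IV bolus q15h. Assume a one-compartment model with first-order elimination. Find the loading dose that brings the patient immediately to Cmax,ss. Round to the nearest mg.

f = (1/2)^(15/33) ≈ 0.729740; accumulation ratio R = 1/(1−f) ≈ 3.70014.
Loading dose to hit Cmax,ss on first dose: D_load = D_maint·R ≈ 616 × 3.70014 ≈ 2279.29 mg.

2279 mg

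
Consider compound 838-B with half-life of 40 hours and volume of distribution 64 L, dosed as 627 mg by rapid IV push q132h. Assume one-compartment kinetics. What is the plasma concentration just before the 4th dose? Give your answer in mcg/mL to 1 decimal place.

1.1 mcg/mL

f = (1/2)^(τ/t½) = (1/2)^(132/40) ≈ 0.1015.
C₀ = D/Vd = 627/64 ≈ 9.797 mcg/mL.
Before the 4th dose, 3 doses have been given. Superposition: Cmin = C₀·(f + f² + … + f^3).
≈ 9.797 × (0.1015 + 0.0103 + 0.0010) ≈ 9.797 × 0.1128 ≈ 1.105 mcg/mL.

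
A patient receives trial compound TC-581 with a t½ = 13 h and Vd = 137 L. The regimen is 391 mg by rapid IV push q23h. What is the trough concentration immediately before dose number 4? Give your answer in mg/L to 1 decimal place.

f = (1/2)^(τ/t½) = (1/2)^(23/13) ≈ 0.2934.
C₀ = D/Vd = 391/137 ≈ 2.854 mg/L.
Before the 4th dose, 3 doses have been given. Superposition: Cmin = C₀·(f + f² + … + f^3).
≈ 2.854 × (0.2934 + 0.0861 + 0.0253) ≈ 2.854 × 0.4048 ≈ 1.155 mg/L.

1.2 mg/L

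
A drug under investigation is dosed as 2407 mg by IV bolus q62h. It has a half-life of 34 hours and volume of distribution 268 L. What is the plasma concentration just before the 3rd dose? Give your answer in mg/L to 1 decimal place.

3.3 mg/L

f = (1/2)^(τ/t½) = (1/2)^(62/34) ≈ 0.2825.
C₀ = D/Vd = 2407/268 ≈ 8.981 mg/L.
Before the 3rd dose, 2 doses have been given. Superposition: Cmin = C₀·(f + f²).
≈ 8.981 × (0.2825 + 0.0798) ≈ 8.981 × 0.3623 ≈ 3.254 mg/L.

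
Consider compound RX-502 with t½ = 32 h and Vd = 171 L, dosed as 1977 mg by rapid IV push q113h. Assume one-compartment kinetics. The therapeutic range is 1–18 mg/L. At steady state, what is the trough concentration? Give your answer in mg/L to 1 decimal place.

1.1 mg/L

τ/t½ = 113/32 ≈ 3.5312, so fraction remaining f = (1/2)^(113/32) ≈ 0.0865.
Accumulation ratio R = 1/(1 − f) ≈ 1/0.9135 ≈ 1.0947.
Each bolus raises the concentration by D/Vd = 1977/171 ≈ 11.561 mg/L.
Steady-state peak Cmax,ss = C₀·R ≈ 11.561 × 1.0947 ≈ 12.656 mg/L.
One interval later, Cmin,ss = Cmax,ss·e^(−kτ) ≈ 12.656 × 0.0865 ≈ 1.095 mg/L.
Trough 1.1 mg/L vs MEC 1 mg/L: adequate.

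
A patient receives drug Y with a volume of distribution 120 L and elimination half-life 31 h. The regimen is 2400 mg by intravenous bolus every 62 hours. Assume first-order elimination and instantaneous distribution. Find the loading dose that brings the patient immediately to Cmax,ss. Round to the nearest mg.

3200 mg

f = (1/2)^(62/31) ≈ 0.250000; accumulation ratio R = 1/(1−f) ≈ 1.33333.
Loading dose to hit Cmax,ss on first dose: D_load = D_maint·R ≈ 2400 × 1.33333 ≈ 3199.99 mg.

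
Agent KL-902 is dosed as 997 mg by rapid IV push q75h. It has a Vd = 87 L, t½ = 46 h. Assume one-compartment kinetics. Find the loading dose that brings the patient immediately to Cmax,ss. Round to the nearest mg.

f = (1/2)^(75/46) ≈ 0.322991; accumulation ratio R = 1/(1−f) ≈ 1.47709.
Loading dose to hit Cmax,ss on first dose: D_load = D_maint·R ≈ 997 × 1.47709 ≈ 1472.66 mg.

1473 mg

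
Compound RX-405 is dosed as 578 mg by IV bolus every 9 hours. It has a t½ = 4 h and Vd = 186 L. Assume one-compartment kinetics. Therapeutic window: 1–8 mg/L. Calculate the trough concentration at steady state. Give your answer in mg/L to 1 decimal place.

0.8 mg/L

τ/t½ = 9/4 ≈ 2.25, so fraction remaining f = (1/2)^(9/4) ≈ 0.2102.
Accumulation ratio R = 1/(1 − f) ≈ 1/0.7898 ≈ 1.2661.
Single-dose peak C₀ = D/Vd = 578/186 ≈ 3.108 mg/L.
Cmax,ss = C₀/(1 − f) ≈ 3.108/0.7898 ≈ 3.935 mg/L.
One interval later, Cmin,ss = Cmax,ss·e^(−kτ) ≈ 3.935 × 0.2102 ≈ 0.827 mg/L.
Trough 0.8 mg/L vs MEC 1 mg/L: subtherapeutic.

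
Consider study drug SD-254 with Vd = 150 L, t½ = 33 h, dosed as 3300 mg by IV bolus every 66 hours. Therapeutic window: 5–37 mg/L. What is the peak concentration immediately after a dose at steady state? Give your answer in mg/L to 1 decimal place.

29.3 mg/L

The dosing interval is 2 half-lives, so f = 2^(−2) = 0.25.
At steady state, R = 1/(1 − 0.25) = 4/3.
Single-dose peak C₀ = D/Vd = 3300/150 = 22 mg/L.
Steady-state peak Cmax,ss = C₀·R = 22 × 4/3 ≈ 29.333 mg/L.
Peak 29.3 mg/L vs MTC 37 mg/L: below toxic threshold.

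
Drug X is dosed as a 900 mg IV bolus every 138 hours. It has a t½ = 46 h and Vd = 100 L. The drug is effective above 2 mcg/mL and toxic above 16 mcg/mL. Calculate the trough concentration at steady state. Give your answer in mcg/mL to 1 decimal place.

1.3 mcg/mL

The dosing interval is 3 half-lives, so f = 2^(−3) = 0.125.
Accumulation ratio R = 1/(1 − f) = 1/0.875 = 8/7.
Single-dose peak C₀ = D/Vd = 900/100 = 9 mcg/mL.
Steady-state peak Cmax,ss = C₀·R = 9 × 8/7 ≈ 10.286 mcg/mL.
Steady-state trough Cmin,ss = Cmax,ss·f ≈ 10.286 × 0.125 ≈ 1.286 mcg/mL.
Trough 1.3 mcg/mL vs MEC 2 mcg/mL: subtherapeutic.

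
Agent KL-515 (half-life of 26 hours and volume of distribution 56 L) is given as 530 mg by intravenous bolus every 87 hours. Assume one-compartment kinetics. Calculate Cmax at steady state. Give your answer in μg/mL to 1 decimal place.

Over one 87-h interval, 87/26 ≈ 3.3462 half-lives elapse, leaving f ≈ 0.0983 of each dose.
Accumulation ratio R = 1/(1 − f) ≈ 1/0.9017 ≈ 1.1090.
Single-dose peak C₀ = D/Vd = 530/56 ≈ 9.464 μg/mL.
Steady-state peak Cmax,ss = C₀·R ≈ 9.464 × 1.1090 ≈ 10.496 μg/mL.

10.5 μg/mL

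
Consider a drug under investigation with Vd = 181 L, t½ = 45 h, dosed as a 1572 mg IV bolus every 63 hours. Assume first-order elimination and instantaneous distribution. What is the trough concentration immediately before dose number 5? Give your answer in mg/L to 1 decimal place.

f = (1/2)^(τ/t½) = (1/2)^(63/45) ≈ 0.3789.
C₀ = D/Vd = 1572/181 ≈ 8.685 mg/L.
Before the 5th dose, 4 doses have been given. Superposition: Cmin = C₀·(f + f² + … + f^4).
≈ 8.685 × (0.3789 + 0.1436 + 0.0544 + 0.0206) ≈ 8.685 × 0.5975 ≈ 5.189 mg/L.

5.2 mg/L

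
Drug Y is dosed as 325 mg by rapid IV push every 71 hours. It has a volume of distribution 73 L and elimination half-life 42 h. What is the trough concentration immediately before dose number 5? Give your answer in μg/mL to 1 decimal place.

f = (1/2)^(τ/t½) = (1/2)^(71/42) ≈ 0.3098.
C₀ = D/Vd = 325/73 ≈ 4.452 μg/mL.
Before the 5th dose, 4 doses have been given. Superposition: Cmin = C₀·(f + f² + … + f^4).
≈ 4.452 × (0.3098 + 0.0960 + 0.0297 + 0.0092) ≈ 4.452 × 0.4447 ≈ 1.980 μg/mL.

2.0 μg/mL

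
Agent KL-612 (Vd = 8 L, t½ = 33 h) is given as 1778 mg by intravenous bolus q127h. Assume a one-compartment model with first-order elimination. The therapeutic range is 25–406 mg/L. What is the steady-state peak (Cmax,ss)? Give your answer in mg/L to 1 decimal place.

k = ln2/t½ = ln2/33 ≈ 0.021004 h⁻¹; fraction remaining f = e^(−kτ) = e^(−0.021004×127) ≈ 0.0694.
At steady state, accumulation factor R = 1/(1 − e^(−kτ)) ≈ 1.0746.
Each bolus raises the concentration by D/Vd = 1778/8 ≈ 222.250 mg/L.
Steady-state peak Cmax,ss = C₀·R ≈ 222.250 × 1.0746 ≈ 238.830 mg/L.
Peak 238.8 mg/L vs MTC 406 mg/L: below toxic threshold.

238.8 mg/L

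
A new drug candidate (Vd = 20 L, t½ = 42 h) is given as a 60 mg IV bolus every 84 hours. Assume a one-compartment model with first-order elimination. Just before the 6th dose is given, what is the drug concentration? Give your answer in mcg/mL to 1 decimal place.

f = (1/2)^(τ/t½) = (1/2)^(84/42) ≈ 0.2500.
C₀ = D/Vd = 60/20 ≈ 3.000 mcg/mL.
Before the 6th dose, 5 doses have been given. Superposition: Cmin = C₀·(f + f² + … + f^5).
≈ 3.000 × (0.2500 + 0.0625 + 0.0156 + 0.0039 + 0.0010) ≈ 3.000 × 0.3330 ≈ 0.999 mcg/mL.

1.0 mcg/mL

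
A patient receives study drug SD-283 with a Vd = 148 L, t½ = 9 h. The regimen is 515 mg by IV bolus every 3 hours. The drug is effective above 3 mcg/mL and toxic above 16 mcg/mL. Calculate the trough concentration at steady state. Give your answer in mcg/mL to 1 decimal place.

13.4 mcg/mL

Over one 3-h interval, 3/9 ≈ 0.33333 half-lives elapse, leaving f ≈ 0.7937 of each dose.
At steady state, accumulation factor R = 1/(1 − e^(−kτ)) ≈ 4.8473.
Each bolus raises the concentration by D/Vd = 515/148 ≈ 3.480 mcg/mL.
Cmax,ss = C₀/(1 − f) ≈ 3.480/0.2063 ≈ 16.869 mcg/mL.
Steady-state trough Cmin,ss = Cmax,ss·f ≈ 16.869 × 0.7937 ≈ 13.389 mcg/mL.
Trough 13.4 mcg/mL vs MEC 3 mcg/mL: adequate.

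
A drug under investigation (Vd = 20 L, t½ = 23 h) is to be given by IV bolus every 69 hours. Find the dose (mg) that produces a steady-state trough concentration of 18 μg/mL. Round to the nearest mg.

τ/t½ = 69/23 ≈ 3, so f = (1/2)^(69/23) ≈ 0.125000.
Cmin,ss = (D/Vd)·f/(1−f), so D = Cmin,ss·Vd·(1−f)/f.
D = 18 × 20 × (1−f)/f ≈ 18 × 20 × 7.00000 ≈ 2520.00 mg.

2520 mg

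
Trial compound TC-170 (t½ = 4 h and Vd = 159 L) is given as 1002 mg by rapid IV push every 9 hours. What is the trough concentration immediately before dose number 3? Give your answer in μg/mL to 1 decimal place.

1.6 μg/mL

f = (1/2)^(τ/t½) = (1/2)^(9/4) ≈ 0.2102.
C₀ = D/Vd = 1002/159 ≈ 6.302 μg/mL.
Before the 3rd dose, 2 doses have been given. Superposition: Cmin = C₀·(f + f²).
≈ 6.302 × (0.2102 + 0.0442) ≈ 6.302 × 0.2544 ≈ 1.603 μg/mL.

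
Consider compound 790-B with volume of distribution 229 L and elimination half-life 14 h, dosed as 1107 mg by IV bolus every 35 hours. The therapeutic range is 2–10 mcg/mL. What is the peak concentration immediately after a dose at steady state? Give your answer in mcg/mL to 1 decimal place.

5.9 mcg/mL

k = ln2/t½ = ln2/14 ≈ 0.049511 h⁻¹; fraction remaining f = e^(−kτ) = e^(−0.049511×35) ≈ 0.1768.
Accumulation ratio R = 1/(1 − f) ≈ 1/0.8232 ≈ 1.2148.
Each bolus raises the concentration by D/Vd = 1107/229 ≈ 4.834 mcg/mL.
Cmax,ss = C₀/(1 − f) ≈ 4.834/0.8232 ≈ 5.872 mcg/mL.
Peak 5.9 mcg/mL vs MTC 10 mcg/mL: below toxic threshold.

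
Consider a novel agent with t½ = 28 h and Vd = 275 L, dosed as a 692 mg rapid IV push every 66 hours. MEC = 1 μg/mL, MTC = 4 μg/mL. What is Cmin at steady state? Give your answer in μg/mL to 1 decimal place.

0.6 μg/mL

Over one 66-h interval, 66/28 ≈ 2.3571 half-lives elapse, leaving f ≈ 0.1952 of each dose.
At steady state, accumulation factor R = 1/(1 − e^(−kτ)) ≈ 1.2425.
Each bolus raises the concentration by D/Vd = 692/275 ≈ 2.516 μg/mL.
Cmax,ss = C₀/(1 − f) ≈ 2.516/0.8048 ≈ 3.126 μg/mL.
Steady-state trough Cmin,ss = Cmax,ss·f ≈ 3.126 × 0.1952 ≈ 0.610 μg/mL.
Trough 0.6 μg/mL vs MEC 1 μg/mL: subtherapeutic.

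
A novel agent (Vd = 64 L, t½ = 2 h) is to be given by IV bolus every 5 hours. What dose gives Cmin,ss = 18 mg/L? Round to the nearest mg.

5365 mg

τ/t½ = 5/2 ≈ 2.5, so f = (1/2)^(5/2) ≈ 0.176777.
Cmin,ss = (D/Vd)·f/(1−f), so D = Cmin,ss·Vd·(1−f)/f.
D = 18 × 64 × (1−f)/f ≈ 18 × 64 × 4.65684 ≈ 5364.68 mg.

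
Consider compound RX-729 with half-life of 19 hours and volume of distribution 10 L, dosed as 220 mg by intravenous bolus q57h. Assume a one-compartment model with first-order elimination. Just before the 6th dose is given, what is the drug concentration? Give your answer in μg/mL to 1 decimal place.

f = (1/2)^(τ/t½) = (1/2)^(57/19) ≈ 0.1250.
C₀ = D/Vd = 220/10 ≈ 22.000 μg/mL.
Before the 6th dose, 5 doses have been given. Superposition: Cmin = C₀·(f + f² + … + f^5).
≈ 22.000 × (0.1250 + 0.0156 + 0.0020 + 0.0002 + 0.0000) ≈ 22.000 × 0.1428 ≈ 3.142 μg/mL.

3.1 μg/mL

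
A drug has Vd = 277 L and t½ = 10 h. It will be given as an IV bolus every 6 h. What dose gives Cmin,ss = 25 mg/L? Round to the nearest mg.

τ/t½ = 6/10 ≈ 0.6, so f = (1/2)^(6/10) ≈ 0.659754.
Cmin,ss = (D/Vd)·f/(1−f), so D = Cmin,ss·Vd·(1−f)/f.
D = 25 × 277 × (1−f)/f ≈ 25 × 277 × 0.51572 ≈ 3571.36 mg.

3571 mg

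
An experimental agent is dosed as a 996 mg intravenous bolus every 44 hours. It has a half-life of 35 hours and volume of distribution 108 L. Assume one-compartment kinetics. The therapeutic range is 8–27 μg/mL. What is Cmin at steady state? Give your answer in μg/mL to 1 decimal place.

k = ln2/t½ = ln2/35 ≈ 0.019804 h⁻¹; fraction remaining f = e^(−kτ) = e^(−0.019804×44) ≈ 0.4184.
Accumulation ratio R = 1/(1 − f) ≈ 1/0.5816 ≈ 1.7194.
Single-dose peak C₀ = D/Vd = 996/108 ≈ 9.222 μg/mL.
Cmax,ss = C₀/(1 − f) ≈ 9.222/0.5816 ≈ 15.856 μg/mL.
One interval later, Cmin,ss = Cmax,ss·e^(−kτ) ≈ 15.856 × 0.4184 ≈ 6.634 μg/mL.
Trough 6.6 μg/mL vs MEC 8 μg/mL: subtherapeutic.

6.6 μg/mL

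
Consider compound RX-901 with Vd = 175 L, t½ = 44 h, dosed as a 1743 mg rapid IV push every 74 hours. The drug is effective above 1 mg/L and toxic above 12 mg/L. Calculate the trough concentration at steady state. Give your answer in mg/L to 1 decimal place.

4.5 mg/L

Over one 74-h interval, 74/44 ≈ 1.6818 half-lives elapse, leaving f ≈ 0.3117 of each dose.
Accumulation ratio R = 1/(1 − f) ≈ 1/0.6883 ≈ 1.4529.
Single-dose peak C₀ = D/Vd = 1743/175 ≈ 9.960 mg/L.
Steady-state peak Cmax,ss = C₀·R ≈ 9.960 × 1.4529 ≈ 14.471 mg/L.
Steady-state trough Cmin,ss = Cmax,ss·f ≈ 14.471 × 0.3117 ≈ 4.511 mg/L.
Trough 4.5 mg/L vs MEC 1 mg/L: adequate.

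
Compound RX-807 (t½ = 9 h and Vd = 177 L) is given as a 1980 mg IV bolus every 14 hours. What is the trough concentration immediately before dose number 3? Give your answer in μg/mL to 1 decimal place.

5.1 μg/mL

f = (1/2)^(τ/t½) = (1/2)^(14/9) ≈ 0.3402.
C₀ = D/Vd = 1980/177 ≈ 11.186 μg/mL.
Before the 3rd dose, 2 doses have been given. Superposition: Cmin = C₀·(f + f²).
≈ 11.186 × (0.3402 + 0.1157) ≈ 11.186 × 0.4559 ≈ 5.100 μg/mL.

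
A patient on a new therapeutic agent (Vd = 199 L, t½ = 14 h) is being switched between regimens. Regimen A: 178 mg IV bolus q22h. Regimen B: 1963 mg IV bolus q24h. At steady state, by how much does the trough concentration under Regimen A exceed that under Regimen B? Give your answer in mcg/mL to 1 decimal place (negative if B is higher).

Regimen A: f = (1/2)^(22/14) ≈ 0.3365; Cmin,ss = (178/199)·f/(1−f) ≈ 0.454 mcg/mL.
Regimen B: f = (1/2)^(24/14) ≈ 0.3048; Cmin,ss = (1963/199)·f/(1−f) ≈ 4.325 mcg/mL.
Difference ≈ 0.454 − 4.325 ≈ -3.871 mcg/mL.

-3.9 mcg/mL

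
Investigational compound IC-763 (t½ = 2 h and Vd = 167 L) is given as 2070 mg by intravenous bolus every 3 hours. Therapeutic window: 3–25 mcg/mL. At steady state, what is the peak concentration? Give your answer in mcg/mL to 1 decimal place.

19.2 mcg/mL

τ/t½ = 3/2 ≈ 1.5, so fraction remaining f = (1/2)^(3/2) ≈ 0.3536.
At steady state, accumulation factor R = 1/(1 − e^(−kτ)) ≈ 1.5470.
Each bolus raises the concentration by D/Vd = 2070/167 ≈ 12.395 mcg/mL.
Steady-state peak Cmax,ss = C₀·R ≈ 12.395 × 1.5470 ≈ 19.175 mcg/mL.
Peak 19.2 mcg/mL vs MTC 25 mcg/mL: below toxic threshold.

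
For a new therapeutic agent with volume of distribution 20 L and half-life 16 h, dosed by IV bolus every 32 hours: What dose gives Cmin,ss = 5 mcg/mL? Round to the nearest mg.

300 mg

τ/t½ = 32/16 ≈ 2, so f = (1/2)^(32/16) ≈ 0.250000.
Cmin,ss = (D/Vd)·f/(1−f), so D = Cmin,ss·Vd·(1−f)/f.
D = 5 × 20 × (1−f)/f ≈ 5 × 20 × 3.00000 ≈ 300.00 mg.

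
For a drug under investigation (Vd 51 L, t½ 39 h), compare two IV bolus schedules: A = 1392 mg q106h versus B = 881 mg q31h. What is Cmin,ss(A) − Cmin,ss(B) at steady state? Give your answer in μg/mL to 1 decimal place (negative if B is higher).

-18.6 μg/mL

Regimen A: f = (1/2)^(106/39) ≈ 0.1520; Cmin,ss = (1392/51)·f/(1−f) ≈ 4.892 μg/mL.
Regimen B: f = (1/2)^(31/39) ≈ 0.5764; Cmin,ss = (881/51)·f/(1−f) ≈ 23.506 μg/mL.
Difference ≈ 4.892 − 23.506 ≈ -18.614 μg/mL.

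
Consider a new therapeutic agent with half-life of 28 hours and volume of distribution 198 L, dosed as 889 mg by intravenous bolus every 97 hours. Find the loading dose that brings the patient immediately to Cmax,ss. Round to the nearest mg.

f = (1/2)^(97/28) ≈ 0.090604; accumulation ratio R = 1/(1−f) ≈ 1.09963.
Loading dose to hit Cmax,ss on first dose: D_load = D_maint·R ≈ 889 × 1.09963 ≈ 977.57 mg.

978 mg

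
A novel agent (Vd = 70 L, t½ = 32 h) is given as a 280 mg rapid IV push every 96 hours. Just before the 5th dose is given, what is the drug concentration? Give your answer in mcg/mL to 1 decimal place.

0.6 mcg/mL

f = (1/2)^(τ/t½) = (1/2)^(96/32) ≈ 0.1250.
C₀ = D/Vd = 280/70 ≈ 4.000 mcg/mL.
Before the 5th dose, 4 doses have been given. Superposition: Cmin = C₀·(f + f² + … + f^4).
≈ 4.000 × (0.1250 + 0.0156 + 0.0020 + 0.0002) ≈ 4.000 × 0.1428 ≈ 0.571 mcg/mL.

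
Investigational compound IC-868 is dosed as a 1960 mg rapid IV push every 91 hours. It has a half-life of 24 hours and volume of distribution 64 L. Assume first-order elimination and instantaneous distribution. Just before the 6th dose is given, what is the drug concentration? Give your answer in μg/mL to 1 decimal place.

2.4 μg/mL

f = (1/2)^(τ/t½) = (1/2)^(91/24) ≈ 0.0722.
C₀ = D/Vd = 1960/64 ≈ 30.625 μg/mL.
Before the 6th dose, 5 doses have been given. Superposition: Cmin = C₀·(f + f² + … + f^5).
≈ 30.625 × (0.0722 + 0.0052 + 0.0004 + 0.0000 + 0.0000) ≈ 30.625 × 0.0778 ≈ 2.383 μg/mL.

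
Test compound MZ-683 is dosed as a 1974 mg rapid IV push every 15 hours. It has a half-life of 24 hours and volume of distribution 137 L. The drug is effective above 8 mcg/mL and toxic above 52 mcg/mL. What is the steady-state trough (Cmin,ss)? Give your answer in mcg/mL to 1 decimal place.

τ/t½ = 15/24 ≈ 0.625, so fraction remaining f = (1/2)^(15/24) ≈ 0.6484.
At steady state, accumulation factor R = 1/(1 − e^(−kτ)) ≈ 2.8441.
Single-dose peak C₀ = D/Vd = 1974/137 ≈ 14.409 mcg/mL.
Cmax,ss = C₀/(1 − f) ≈ 14.409/0.3516 ≈ 40.981 mcg/mL.
One interval later, Cmin,ss = Cmax,ss·e^(−kτ) ≈ 40.981 × 0.6484 ≈ 26.572 mcg/mL.
Trough 26.6 mcg/mL vs MEC 8 mcg/mL: adequate.

26.6 mcg/mL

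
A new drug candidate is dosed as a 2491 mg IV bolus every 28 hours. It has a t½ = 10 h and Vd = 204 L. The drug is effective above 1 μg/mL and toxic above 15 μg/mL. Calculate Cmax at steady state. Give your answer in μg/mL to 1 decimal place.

14.3 μg/mL

τ/t½ = 28/10 ≈ 2.8, so fraction remaining f = (1/2)^(28/10) ≈ 0.1436.
At steady state, accumulation factor R = 1/(1 − e^(−kτ)) ≈ 1.1677.
Single-dose peak C₀ = D/Vd = 2491/204 ≈ 12.211 μg/mL.
Steady-state peak Cmax,ss = C₀·R ≈ 12.211 × 1.1677 ≈ 14.259 μg/mL.
Peak 14.3 μg/mL vs MTC 15 μg/mL: below toxic threshold.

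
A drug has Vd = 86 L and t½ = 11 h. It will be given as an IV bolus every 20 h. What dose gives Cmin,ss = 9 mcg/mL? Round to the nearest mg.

1955 mg

τ/t½ = 20/11 ≈ 1.8182, so f = (1/2)^(20/11) ≈ 0.283578.
Cmin,ss = (D/Vd)·f/(1−f), so D = Cmin,ss·Vd·(1−f)/f.
D = 9 × 86 × (1−f)/f ≈ 9 × 86 × 2.52637 ≈ 1955.41 mg.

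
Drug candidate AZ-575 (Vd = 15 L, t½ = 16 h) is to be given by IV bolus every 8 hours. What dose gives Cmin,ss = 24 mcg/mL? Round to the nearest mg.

149 mg

τ/t½ = 8/16 ≈ 0.5, so f = (1/2)^(8/16) ≈ 0.707107.
Cmin,ss = (D/Vd)·f/(1−f), so D = Cmin,ss·Vd·(1−f)/f.
D = 24 × 15 × (1−f)/f ≈ 24 × 15 × 0.41421 ≈ 149.12 mg.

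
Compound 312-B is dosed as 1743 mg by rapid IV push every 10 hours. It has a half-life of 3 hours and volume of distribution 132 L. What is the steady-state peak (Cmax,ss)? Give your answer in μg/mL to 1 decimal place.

14.7 μg/mL

τ/t½ = 10/3 ≈ 3.3333, so fraction remaining f = (1/2)^(10/3) ≈ 0.0992.
Accumulation ratio R = 1/(1 − f) ≈ 1/0.9008 ≈ 1.1101.
Each bolus raises the concentration by D/Vd = 1743/132 ≈ 13.205 μg/mL.
Steady-state peak Cmax,ss = C₀·R ≈ 13.205 × 1.1101 ≈ 14.659 μg/mL.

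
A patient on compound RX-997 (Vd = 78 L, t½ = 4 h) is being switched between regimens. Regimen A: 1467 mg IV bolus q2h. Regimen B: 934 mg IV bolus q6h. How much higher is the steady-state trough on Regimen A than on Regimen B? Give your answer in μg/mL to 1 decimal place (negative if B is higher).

Regimen A: f = (1/2)^(2/4) ≈ 0.7071; Cmin,ss = (1467/78)·f/(1−f) ≈ 45.404 μg/mL.
Regimen B: f = (1/2)^(6/4) ≈ 0.3536; Cmin,ss = (934/78)·f/(1−f) ≈ 6.550 μg/mL.
Difference ≈ 45.404 − 6.550 ≈ 38.854 μg/mL.

38.9 μg/mL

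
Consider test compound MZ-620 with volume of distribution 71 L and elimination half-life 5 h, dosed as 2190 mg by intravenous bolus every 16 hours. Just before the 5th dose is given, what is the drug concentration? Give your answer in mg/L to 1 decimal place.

3.8 mg/L

f = (1/2)^(τ/t½) = (1/2)^(16/5) ≈ 0.1088.
C₀ = D/Vd = 2190/71 ≈ 30.845 mg/L.
Before the 5th dose, 4 doses have been given. Superposition: Cmin = C₀·(f + f² + … + f^4).
≈ 30.845 × (0.1088 + 0.0118 + 0.0013 + 0.0001) ≈ 30.845 × 0.1220 ≈ 3.763 mg/L.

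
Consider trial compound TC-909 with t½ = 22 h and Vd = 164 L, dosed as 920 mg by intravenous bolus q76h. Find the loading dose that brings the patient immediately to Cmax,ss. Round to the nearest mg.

1012 mg

f = (1/2)^(76/22) ≈ 0.091218; accumulation ratio R = 1/(1−f) ≈ 1.10037.
Loading dose to hit Cmax,ss on first dose: D_load = D_maint·R ≈ 920 × 1.10037 ≈ 1012.34 mg.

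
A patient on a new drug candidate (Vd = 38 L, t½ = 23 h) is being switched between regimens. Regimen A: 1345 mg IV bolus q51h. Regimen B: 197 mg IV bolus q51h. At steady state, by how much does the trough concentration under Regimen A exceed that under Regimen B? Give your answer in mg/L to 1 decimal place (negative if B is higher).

8.3 mg/L

Regimen A: f = (1/2)^(51/23) ≈ 0.2150; Cmin,ss = (1345/38)·f/(1−f) ≈ 9.694 mg/L.
Regimen B: f = (1/2)^(51/23) ≈ 0.2150; Cmin,ss = (197/38)·f/(1−f) ≈ 1.420 mg/L.
Difference ≈ 9.694 − 1.420 ≈ 8.274 mg/L.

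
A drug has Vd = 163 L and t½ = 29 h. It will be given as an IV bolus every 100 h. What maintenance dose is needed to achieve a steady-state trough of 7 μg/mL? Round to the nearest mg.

τ/t½ = 100/29 ≈ 3.4483, so f = (1/2)^(100/29) ≈ 0.091615.
Cmin,ss = (D/Vd)·f/(1−f), so D = Cmin,ss·Vd·(1−f)/f.
D = 7 × 163 × (1−f)/f ≈ 7 × 163 × 9.91524 ≈ 11313.29 mg.

11313 mg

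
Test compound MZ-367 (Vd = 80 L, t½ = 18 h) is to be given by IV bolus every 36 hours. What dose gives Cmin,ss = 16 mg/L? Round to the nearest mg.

τ/t½ = 36/18 ≈ 2, so f = (1/2)^(36/18) ≈ 0.250000.
Cmin,ss = (D/Vd)·f/(1−f), so D = Cmin,ss·Vd·(1−f)/f.
D = 16 × 80 × (1−f)/f ≈ 16 × 80 × 3.00000 ≈ 3840.00 mg.

3840 mg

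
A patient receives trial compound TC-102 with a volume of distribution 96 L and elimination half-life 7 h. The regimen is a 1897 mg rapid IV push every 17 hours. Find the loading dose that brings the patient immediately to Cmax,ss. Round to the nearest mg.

f = (1/2)^(17/7) ≈ 0.185749; accumulation ratio R = 1/(1−f) ≈ 1.22812.
Loading dose to hit Cmax,ss on first dose: D_load = D_maint·R ≈ 1897 × 1.22812 ≈ 2329.74 mg.

2330 mg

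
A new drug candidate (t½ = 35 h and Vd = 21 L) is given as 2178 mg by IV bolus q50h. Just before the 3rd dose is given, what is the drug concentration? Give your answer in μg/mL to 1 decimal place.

52.8 μg/mL

f = (1/2)^(τ/t½) = (1/2)^(50/35) ≈ 0.3715.
C₀ = D/Vd = 2178/21 ≈ 103.714 μg/mL.
Before the 3rd dose, 2 doses have been given. Superposition: Cmin = C₀·(f + f²).
≈ 103.714 × (0.3715 + 0.1380) ≈ 103.714 × 0.5095 ≈ 52.842 μg/mL.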